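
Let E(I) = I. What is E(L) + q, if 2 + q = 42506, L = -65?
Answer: 42439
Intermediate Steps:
q = 42504 (q = -2 + 42506 = 42504)
E(L) + q = -65 + 42504 = 42439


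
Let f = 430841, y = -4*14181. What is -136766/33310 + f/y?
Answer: -11054614147/944738220 ≈ -11.701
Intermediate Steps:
y = -56724
-136766/33310 + f/y = -136766/33310 + 430841/(-56724) = -136766*1/33310 + 430841*(-1/56724) = -68383/16655 - 430841/56724 = -11054614147/944738220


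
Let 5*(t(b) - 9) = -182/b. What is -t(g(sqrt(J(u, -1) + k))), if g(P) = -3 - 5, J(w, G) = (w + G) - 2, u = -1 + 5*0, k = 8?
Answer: -271/20 ≈ -13.550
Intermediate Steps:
u = -1 (u = -1 + 0 = -1)
J(w, G) = -2 + G + w (J(w, G) = (G + w) - 2 = -2 + G + w)
g(P) = -8
t(b) = 9 - 182/(5*b) (t(b) = 9 + (-182/b)/5 = 9 - 182/(5*b))
-t(g(sqrt(J(u, -1) + k))) = -(9 - 182/5/(-8)) = -(9 - 182/5*(-1/8)) = -(9 + 91/20) = -1*271/20 = -271/20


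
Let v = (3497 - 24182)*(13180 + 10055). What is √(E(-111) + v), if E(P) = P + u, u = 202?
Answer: 2*I*√120153971 ≈ 21923.0*I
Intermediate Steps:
E(P) = 202 + P (E(P) = P + 202 = 202 + P)
v = -480615975 (v = -20685*23235 = -480615975)
√(E(-111) + v) = √((202 - 111) - 480615975) = √(91 - 480615975) = √(-480615884) = 2*I*√120153971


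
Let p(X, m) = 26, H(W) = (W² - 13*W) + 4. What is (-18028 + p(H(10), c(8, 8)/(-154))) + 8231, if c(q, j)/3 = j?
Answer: -9771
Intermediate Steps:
c(q, j) = 3*j
H(W) = 4 + W² - 13*W
(-18028 + p(H(10), c(8, 8)/(-154))) + 8231 = (-18028 + 26) + 8231 = -18002 + 8231 = -9771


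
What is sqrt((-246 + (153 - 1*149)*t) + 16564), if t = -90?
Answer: sqrt(15958) ≈ 126.32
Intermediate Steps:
sqrt((-246 + (153 - 1*149)*t) + 16564) = sqrt((-246 + (153 - 1*149)*(-90)) + 16564) = sqrt((-246 + (153 - 149)*(-90)) + 16564) = sqrt((-246 + 4*(-90)) + 16564) = sqrt((-246 - 360) + 16564) = sqrt(-606 + 16564) = sqrt(15958)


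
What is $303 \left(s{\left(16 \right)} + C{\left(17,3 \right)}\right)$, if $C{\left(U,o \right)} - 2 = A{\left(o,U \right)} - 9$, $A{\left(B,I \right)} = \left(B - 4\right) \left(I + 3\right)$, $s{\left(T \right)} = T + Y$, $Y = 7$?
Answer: $-1212$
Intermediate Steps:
$s{\left(T \right)} = 7 + T$ ($s{\left(T \right)} = T + 7 = 7 + T$)
$A{\left(B,I \right)} = \left(-4 + B\right) \left(3 + I\right)$
$C{\left(U,o \right)} = -19 - 4 U + 3 o + U o$ ($C{\left(U,o \right)} = 2 - \left(21 - 3 o + 4 U - o U\right) = 2 - \left(21 - 3 o + 4 U - U o\right) = 2 + \left(-21 - 4 U + 3 o + U o\right) = -19 - 4 U + 3 o + U o$)
$303 \left(s{\left(16 \right)} + C{\left(17,3 \right)}\right) = 303 \left(\left(7 + 16\right) + \left(-19 - 68 + 3 \cdot 3 + 17 \cdot 3\right)\right) = 303 \left(23 + \left(-19 - 68 + 9 + 51\right)\right) = 303 \left(23 - 27\right) = 303 \left(-4\right) = -1212$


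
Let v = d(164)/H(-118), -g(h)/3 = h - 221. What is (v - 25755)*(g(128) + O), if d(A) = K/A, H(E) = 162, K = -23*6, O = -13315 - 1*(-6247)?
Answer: 258079677869/1476 ≈ 1.7485e+8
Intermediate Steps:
O = -7068 (O = -13315 + 6247 = -7068)
g(h) = 663 - 3*h (g(h) = -3*(h - 221) = -3*(-221 + h) = 663 - 3*h)
K = -138
d(A) = -138/A
v = -23/4428 (v = -138/164/162 = -138*1/164*(1/162) = -69/82*1/162 = -23/4428 ≈ -0.0051942)
(v - 25755)*(g(128) + O) = (-23/4428 - 25755)*((663 - 3*128) - 7068) = -114043163*((663 - 384) - 7068)/4428 = -114043163*(279 - 7068)/4428 = -114043163/4428*(-6789) = 258079677869/1476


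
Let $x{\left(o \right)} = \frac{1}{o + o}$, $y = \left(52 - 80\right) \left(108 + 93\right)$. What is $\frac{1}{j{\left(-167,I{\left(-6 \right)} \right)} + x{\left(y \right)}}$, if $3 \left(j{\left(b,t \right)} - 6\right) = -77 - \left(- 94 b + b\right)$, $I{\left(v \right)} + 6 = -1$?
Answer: $- \frac{11256}{58493681} \approx -0.00019243$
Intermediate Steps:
$y = -5628$ ($y = \left(-28\right) 201 = -5628$)
$I{\left(v \right)} = -7$ ($I{\left(v \right)} = -6 - 1 = -7$)
$j{\left(b,t \right)} = - \frac{59}{3} + 31 b$ ($j{\left(b,t \right)} = 6 + \frac{-77 - \left(- 94 b + b\right)}{3} = 6 + \frac{-77 - - 93 b}{3} = 6 + \frac{-77 + 93 b}{3} = 6 + \left(- \frac{77}{3} + 31 b\right) = - \frac{59}{3} + 31 b$)
$x{\left(o \right)} = \frac{1}{2 o}$
$\frac{1}{j{\left(-167,I{\left(-6 \right)} \right)} + x{\left(y \right)}} = \frac{1}{\left(- \frac{59}{3} + 31 \left(-167\right)\right) + \frac{1}{2 \left(-5628\right)}} = \frac{1}{\left(- \frac{59}{3} - 5177\right) + \frac{1}{2} \left(- \frac{1}{5628}\right)} = \frac{1}{- \frac{15590}{3} - \frac{1}{11256}} = \frac{1}{- \frac{58493681}{11256}} = - \frac{11256}{58493681}$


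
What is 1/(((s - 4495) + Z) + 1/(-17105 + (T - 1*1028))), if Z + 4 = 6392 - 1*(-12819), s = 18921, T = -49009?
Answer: 67142/2258186885 ≈ 2.9733e-5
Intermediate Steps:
Z = 19207 (Z = -4 + (6392 - 1*(-12819)) = -4 + (6392 + 12819) = -4 + 19211 = 19207)
1/(((s - 4495) + Z) + 1/(-17105 + (T - 1*1028))) = 1/(((18921 - 4495) + 19207) + 1/(-17105 + (-49009 - 1*1028))) = 1/((14426 + 19207) + 1/(-17105 + (-49009 - 1028))) = 1/(33633 + 1/(-17105 - 50037)) = 1/(33633 + 1/(-67142)) = 1/(33633 - 1/67142) = 1/(2258186885/67142) = 67142/2258186885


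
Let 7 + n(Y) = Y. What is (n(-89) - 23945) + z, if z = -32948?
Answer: -56989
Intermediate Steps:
n(Y) = -7 + Y
(n(-89) - 23945) + z = ((-7 - 89) - 23945) - 32948 = (-96 - 23945) - 32948 = -24041 - 32948 = -56989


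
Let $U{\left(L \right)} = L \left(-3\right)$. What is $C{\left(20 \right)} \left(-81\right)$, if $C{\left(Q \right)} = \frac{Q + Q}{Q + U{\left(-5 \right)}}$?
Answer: $- \frac{648}{7} \approx -92.571$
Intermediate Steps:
$U{\left(L \right)} = - 3 L$
$C{\left(Q \right)} = \frac{2 Q}{15 + Q}$ ($C{\left(Q \right)} = \frac{Q + Q}{Q - -15} = \frac{2 Q}{Q + 15} = \frac{2 Q}{15 + Q}$)
$C{\left(20 \right)} \left(-81\right) = 2 \cdot 20 \frac{1}{15 + 20} \left(-81\right) = 2 \cdot 20 \cdot \frac{1}{35} \left(-81\right) = \frac{8}{7} \left(-81\right) = - \frac{648}{7}$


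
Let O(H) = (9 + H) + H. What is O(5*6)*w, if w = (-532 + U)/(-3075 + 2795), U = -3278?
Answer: 26289/28 ≈ 938.89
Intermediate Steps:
O(H) = 9 + 2*H
w = 381/28 (w = (-532 - 3278)/(-3075 + 2795) = -3810/(-280) = -3810*(-1/280) = 381/28 ≈ 13.607)
O(5*6)*w = (9 + 2*(5*6))*(381/28) = (9 + 2*30)*(381/28) = (9 + 60)*(381/28) = 69*(381/28) = 26289/28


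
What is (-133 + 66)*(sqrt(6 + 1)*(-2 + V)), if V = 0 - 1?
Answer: 201*sqrt(7) ≈ 531.80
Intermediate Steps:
V = -1
(-133 + 66)*(sqrt(6 + 1)*(-2 + V)) = (-133 + 66)*(sqrt(6 + 1)*(-2 - 1)) = -67*sqrt(7)*(-3) = -(-201)*sqrt(7) = 201*sqrt(7)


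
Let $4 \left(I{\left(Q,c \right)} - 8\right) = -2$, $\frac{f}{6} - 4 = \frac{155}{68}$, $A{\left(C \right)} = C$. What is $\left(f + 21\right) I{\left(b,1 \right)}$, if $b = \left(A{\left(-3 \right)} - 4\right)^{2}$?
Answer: $\frac{29925}{68} \approx 440.07$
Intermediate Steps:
$f = \frac{1281}{34}$ ($f = 24 + 6 \cdot \frac{155}{68} = 24 + \frac{465}{34} = \frac{1281}{34} \approx 37.676$)
$b = 49$ ($b = \left(-3 - 4\right)^{2} = \left(-7\right)^{2} = 49$)
$I{\left(Q,c \right)} = \frac{15}{2}$ ($I{\left(Q,c \right)} = 8 + \frac{1}{4} \left(-2\right) = 8 - \frac{1}{2} = \frac{15}{2}$)
$\left(f + 21\right) I{\left(b,1 \right)} = \left(\frac{1281}{34} + 21\right) \frac{15}{2} = \frac{1995}{34} \cdot \frac{15}{2} = \frac{29925}{68}$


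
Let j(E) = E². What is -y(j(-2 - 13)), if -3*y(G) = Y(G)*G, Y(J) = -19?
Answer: -1425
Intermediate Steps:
y(G) = 19*G/3 (y(G) = -(-19)*G/3 = 19*G/3)
-y(j(-2 - 13)) = -19*(-2 - 13)²/3 = -19*(-15)²/3 = -19*225/3 = -1*1425 = -1425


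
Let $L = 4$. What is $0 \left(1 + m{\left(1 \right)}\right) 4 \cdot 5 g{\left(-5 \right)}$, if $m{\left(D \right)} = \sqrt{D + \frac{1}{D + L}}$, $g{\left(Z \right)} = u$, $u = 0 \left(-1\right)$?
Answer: $0$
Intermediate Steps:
$u = 0$
$g{\left(Z \right)} = 0$
$m{\left(D \right)} = \sqrt{D + \frac{1}{4 + D}}$ ($m{\left(D \right)} = \sqrt{D + \frac{1}{D + 4}} = \sqrt{D + \frac{1}{4 + D}}$)
$0 \left(1 + m{\left(1 \right)}\right) 4 \cdot 5 g{\left(-5 \right)} = 0 \left(1 + \sqrt{\frac{1 + 1 \left(4 + 1\right)}{4 + 1}}\right) 4 \cdot 5 \cdot 0 = 0 \left(1 + \sqrt{\frac{1 + 1 \cdot 5}{5}}\right) 4 \cdot 0 = 0 \left(1 + \sqrt{\frac{1 + 5}{5}}\right) 4 \cdot 0 = 0 \left(1 + \sqrt{\frac{1}{5} \cdot 6}\right) 4 \cdot 0 = 0 \left(1 + \sqrt{\frac{6}{5}}\right) 4 \cdot 0 = 0 \left(1 + \frac{\sqrt{30}}{5}\right) 4 \cdot 0 = 0 \cdot 4 \cdot 0 = 0 \cdot 0 = 0$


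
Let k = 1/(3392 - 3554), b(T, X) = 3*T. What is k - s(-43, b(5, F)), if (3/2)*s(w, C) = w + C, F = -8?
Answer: 3023/162 ≈ 18.660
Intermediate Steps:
s(w, C) = 2*C/3 + 2*w/3 (s(w, C) = 2*(w + C)/3 = 2*(C + w)/3 = 2*C/3 + 2*w/3)
k = -1/162 (k = 1/(-162) = -1/162 ≈ -0.0061728)
k - s(-43, b(5, F)) = -1/162 - (2*(3*5)/3 + (⅔)*(-43)) = -1/162 - ((⅔)*15 - 86/3) = -1/162 - (10 - 86/3) = -1/162 - 1*(-56/3) = -1/162 + 56/3 = 3023/162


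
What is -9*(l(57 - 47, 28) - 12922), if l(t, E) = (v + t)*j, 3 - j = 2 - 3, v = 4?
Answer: 115794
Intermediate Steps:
j = 4 (j = 3 - (2 - 3) = 3 - 1*(-1) = 3 + 1 = 4)
l(t, E) = 16 + 4*t (l(t, E) = (4 + t)*4 = 16 + 4*t)
-9*(l(57 - 47, 28) - 12922) = -9*((16 + 4*(57 - 47)) - 12922) = -9*((16 + 4*10) - 12922) = -9*((16 + 40) - 12922) = -9*(56 - 12922) = -9*(-12866) = 115794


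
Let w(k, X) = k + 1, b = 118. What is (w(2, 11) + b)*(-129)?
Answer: -15609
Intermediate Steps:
w(k, X) = 1 + k
(w(2, 11) + b)*(-129) = ((1 + 2) + 118)*(-129) = (3 + 118)*(-129) = 121*(-129) = -15609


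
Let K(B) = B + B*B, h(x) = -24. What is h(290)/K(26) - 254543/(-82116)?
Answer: 3272563/1067508 ≈ 3.0656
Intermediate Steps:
K(B) = B + B²
h(290)/K(26) - 254543/(-82116) = -24*1/(26*(1 + 26)) - 254543/(-82116) = -24/(26*27) - 254543*(-1/82116) = -24/702 + 254543/82116 = -24*1/702 + 254543/82116 = -4/117 + 254543/82116 = 3272563/1067508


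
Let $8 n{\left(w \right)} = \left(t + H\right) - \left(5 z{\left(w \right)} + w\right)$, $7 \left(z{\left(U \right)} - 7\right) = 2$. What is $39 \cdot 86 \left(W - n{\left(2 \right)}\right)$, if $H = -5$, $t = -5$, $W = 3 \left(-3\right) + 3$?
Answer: $\frac{5031}{28} \approx 179.68$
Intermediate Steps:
$z{\left(U \right)} = \frac{51}{7}$ ($z{\left(U \right)} = 7 + \frac{1}{7} \cdot 2 = 7 + \frac{2}{7} = \frac{51}{7}$)
$W = -6$ ($W = -9 + 3 = -6$)
$n{\left(w \right)} = - \frac{325}{56} - \frac{w}{8}$ ($n{\left(w \right)} = \frac{\left(-5 - 5\right) - \left(5 \cdot \frac{51}{7} + w\right)}{8} = \frac{-10 - \left(\frac{255}{7} + w\right)}{8} = \frac{- \frac{325}{7} - w}{8} = - \frac{325}{56} - \frac{w}{8}$)
$39 \cdot 86 \left(W - n{\left(2 \right)}\right) = 39 \cdot 86 \left(-6 - \left(- \frac{325}{56} - \frac{1}{4}\right)\right) = 3354 \left(-6 - \left(- \frac{325}{56} - \frac{1}{4}\right)\right) = 3354 \left(-6 - - \frac{339}{56}\right) = 3354 \left(-6 + \frac{339}{56}\right) = 3354 \cdot \frac{3}{56} = \frac{5031}{28}$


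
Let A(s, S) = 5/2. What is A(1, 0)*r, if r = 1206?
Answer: 3015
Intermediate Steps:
A(s, S) = 5/2 (A(s, S) = 5*(½) = 5/2)
A(1, 0)*r = (5/2)*1206 = 3015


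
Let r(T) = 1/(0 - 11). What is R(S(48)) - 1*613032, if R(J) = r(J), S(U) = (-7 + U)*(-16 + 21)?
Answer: -6743353/11 ≈ -6.1303e+5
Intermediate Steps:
S(U) = -35 + 5*U (S(U) = (-7 + U)*5 = -35 + 5*U)
r(T) = -1/11 (r(T) = 1/(-11) = -1/11)
R(J) = -1/11
R(S(48)) - 1*613032 = -1/11 - 1*613032 = -1/11 - 613032 = -6743353/11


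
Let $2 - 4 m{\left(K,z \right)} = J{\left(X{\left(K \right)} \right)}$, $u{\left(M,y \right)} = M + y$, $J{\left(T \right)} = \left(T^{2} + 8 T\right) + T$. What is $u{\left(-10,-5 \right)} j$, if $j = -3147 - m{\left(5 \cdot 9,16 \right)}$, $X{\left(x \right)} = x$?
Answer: $38100$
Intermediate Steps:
$J{\left(T \right)} = T^{2} + 9 T$
$m{\left(K,z \right)} = \frac{1}{2} - \frac{K \left(9 + K\right)}{4}$
$j = -2540$ ($j = -3147 - \left(\frac{1}{2} - \frac{5 \cdot 9 \left(9 + 5 \cdot 9\right)}{4}\right) = -3147 - \left(\frac{1}{2} - \frac{45 \left(9 + 45\right)}{4}\right) = -3147 - \left(\frac{1}{2} - \frac{45}{4} \cdot 54\right) = -3147 - \left(\frac{1}{2} - \frac{1215}{2}\right) = -3147 - -607 = -3147 + 607 = -2540$)
$u{\left(-10,-5 \right)} j = \left(-10 - 5\right) \left(-2540\right) = \left(-15\right) \left(-2540\right) = 38100$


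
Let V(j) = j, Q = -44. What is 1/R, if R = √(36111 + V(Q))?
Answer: √36067/36067 ≈ 0.0052656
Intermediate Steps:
R = √36067 (R = √(36111 - 44) = √36067 ≈ 189.91)
1/R = 1/(√36067) = √36067/36067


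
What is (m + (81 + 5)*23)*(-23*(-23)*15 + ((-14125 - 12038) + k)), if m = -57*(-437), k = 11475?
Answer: -181567911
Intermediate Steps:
m = 24909
(m + (81 + 5)*23)*(-23*(-23)*15 + ((-14125 - 12038) + k)) = (24909 + (81 + 5)*23)*(-23*(-23)*15 + ((-14125 - 12038) + 11475)) = (24909 + 86*23)*(529*15 + (-26163 + 11475)) = (24909 + 1978)*(7935 - 14688) = 26887*(-6753) = -181567911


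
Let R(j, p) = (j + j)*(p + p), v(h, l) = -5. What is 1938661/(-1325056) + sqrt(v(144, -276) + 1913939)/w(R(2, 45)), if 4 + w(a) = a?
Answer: -1938661/1325056 + sqrt(1913934)/356 ≈ 2.4230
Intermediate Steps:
R(j, p) = 4*j*p (R(j, p) = (2*j)*(2*p) = 4*j*p)
w(a) = -4 + a
1938661/(-1325056) + sqrt(v(144, -276) + 1913939)/w(R(2, 45)) = 1938661/(-1325056) + sqrt(-5 + 1913939)/(-4 + 4*2*45) = 1938661*(-1/1325056) + sqrt(1913934)/(-4 + 360) = -1938661/1325056 + sqrt(1913934)/356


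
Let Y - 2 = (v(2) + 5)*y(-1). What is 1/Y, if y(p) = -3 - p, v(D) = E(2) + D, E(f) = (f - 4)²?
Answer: -1/20 ≈ -0.050000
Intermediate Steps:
E(f) = (-4 + f)²
v(D) = 4 + D (v(D) = (-4 + 2)² + D = (-2)² + D = 4 + D)
Y = -20 (Y = 2 + ((4 + 2) + 5)*(-3 - 1*(-1)) = 2 + (6 + 5)*(-3 + 1) = 2 + 11*(-2) = 2 - 22 = -20)
1/Y = 1/(-20) = -1/20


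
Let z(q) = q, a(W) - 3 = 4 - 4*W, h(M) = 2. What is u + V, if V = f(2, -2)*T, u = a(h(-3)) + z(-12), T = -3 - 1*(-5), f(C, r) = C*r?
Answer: -21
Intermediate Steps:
a(W) = 7 - 4*W (a(W) = 3 + (4 - 4*W) = 7 - 4*W)
T = 2 (T = -3 + 5 = 2)
u = -13 (u = (7 - 4*2) - 12 = (7 - 8) - 12 = -1 - 12 = -13)
V = -8 (V = (2*(-2))*2 = -4*2 = -8)
u + V = -13 - 8 = -21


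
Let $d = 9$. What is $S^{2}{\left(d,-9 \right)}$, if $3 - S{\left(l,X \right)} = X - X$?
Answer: $9$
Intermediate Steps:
$S{\left(l,X \right)} = 3$ ($S{\left(l,X \right)} = 3 - \left(X - X\right) = 3 - 0 = 3 + 0 = 3$)
$S^{2}{\left(d,-9 \right)} = 3^{2} = 9$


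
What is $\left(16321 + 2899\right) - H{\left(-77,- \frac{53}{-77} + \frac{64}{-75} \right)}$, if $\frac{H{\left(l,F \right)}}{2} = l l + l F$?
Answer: $\frac{550244}{75} \approx 7336.6$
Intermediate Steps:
$H{\left(l,F \right)} = 2 l^{2} + 2 F l$ ($H{\left(l,F \right)} = 2 \left(l l + l F\right) = 2 \left(l^{2} + F l\right) = 2 l^{2} + 2 F l$)
$\left(16321 + 2899\right) - H{\left(-77,- \frac{53}{-77} + \frac{64}{-75} \right)} = \left(16321 + 2899\right) - 2 \left(-77\right) \left(\left(- \frac{53}{-77} + \frac{64}{-75}\right) - 77\right) = 19220 - 2 \left(-77\right) \left(\left(\left(-53\right) \left(- \frac{1}{77}\right) + 64 \left(- \frac{1}{75}\right)\right) - 77\right) = 19220 - 2 \left(-77\right) \left(\left(\frac{53}{77} - \frac{64}{75}\right) - 77\right) = 19220 - 2 \left(-77\right) \left(- \frac{953}{5775} - 77\right) = 19220 - 2 \left(-77\right) \left(- \frac{445628}{5775}\right) = 19220 - \frac{891256}{75} = \frac{550244}{75}$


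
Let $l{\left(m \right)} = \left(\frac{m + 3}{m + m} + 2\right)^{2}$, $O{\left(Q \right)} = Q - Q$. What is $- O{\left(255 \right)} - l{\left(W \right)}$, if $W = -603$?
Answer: $- \frac{252004}{40401} \approx -6.2376$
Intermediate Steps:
$O{\left(Q \right)} = 0$
$l{\left(m \right)} = \left(2 + \frac{3 + m}{2 m}\right)^{2}$ ($l{\left(m \right)} = \left(\frac{3 + m}{2 m} + 2\right)^{2} = \left(2 + \frac{3 + m}{2 m}\right)^{2}$)
$- O{\left(255 \right)} - l{\left(W \right)} = \left(-1\right) 0 - \frac{\left(3 + 5 \left(-603\right)\right)^{2}}{4 \cdot 363609} = 0 - \frac{1}{4} \cdot \frac{1}{363609} \left(3 - 3015\right)^{2} = 0 - \frac{1}{4} \cdot \frac{1}{363609} \left(-3012\right)^{2} = 0 - \frac{1}{4} \cdot \frac{1}{363609} \cdot 9072144 = 0 - \frac{252004}{40401} = - \frac{252004}{40401}$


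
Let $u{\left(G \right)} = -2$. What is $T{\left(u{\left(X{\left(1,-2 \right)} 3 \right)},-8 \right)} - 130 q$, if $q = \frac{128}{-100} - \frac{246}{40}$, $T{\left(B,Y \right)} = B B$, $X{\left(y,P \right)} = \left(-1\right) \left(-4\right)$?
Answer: $\frac{9699}{10} \approx 969.9$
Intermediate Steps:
$X{\left(y,P \right)} = 4$
$T{\left(B,Y \right)} = B^{2}$
$q = - \frac{743}{100}$ ($q = 128 \left(- \frac{1}{100}\right) - \frac{123}{20} = - \frac{32}{25} - \frac{123}{20} = - \frac{743}{100} \approx -7.43$)
$T{\left(u{\left(X{\left(1,-2 \right)} 3 \right)},-8 \right)} - 130 q = \left(-2\right)^{2} - - \frac{9659}{10} = 4 + \frac{9659}{10} = \frac{9699}{10}$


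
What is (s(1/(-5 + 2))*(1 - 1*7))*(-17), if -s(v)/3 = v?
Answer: 102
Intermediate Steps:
s(v) = -3*v
(s(1/(-5 + 2))*(1 - 1*7))*(-17) = ((-3/(-5 + 2))*(1 - 1*7))*(-17) = ((-3/(-3))*(1 - 7))*(-17) = (-3*(-⅓)*(-6))*(-17) = (1*(-6))*(-17) = -6*(-17) = 102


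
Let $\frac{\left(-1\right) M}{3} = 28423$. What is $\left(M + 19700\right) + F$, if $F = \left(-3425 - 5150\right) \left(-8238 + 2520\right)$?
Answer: $48966281$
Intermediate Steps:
$M = -85269$ ($M = \left(-3\right) 28423 = -85269$)
$F = 49031850$ ($F = \left(-8575\right) \left(-5718\right) = 49031850$)
$\left(M + 19700\right) + F = \left(-85269 + 19700\right) + 49031850 = -65569 + 49031850 = 48966281$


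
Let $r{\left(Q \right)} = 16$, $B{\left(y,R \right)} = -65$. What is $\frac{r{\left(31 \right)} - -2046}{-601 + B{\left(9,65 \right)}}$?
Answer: $- \frac{1031}{333} \approx -3.0961$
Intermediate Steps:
$\frac{r{\left(31 \right)} - -2046}{-601 + B{\left(9,65 \right)}} = \frac{16 - -2046}{-601 - 65} = \frac{16 + \left(-263 + 2309\right)}{-666} = \left(16 + 2046\right) \left(- \frac{1}{666}\right) = 2062 \left(- \frac{1}{666}\right) = - \frac{1031}{333}$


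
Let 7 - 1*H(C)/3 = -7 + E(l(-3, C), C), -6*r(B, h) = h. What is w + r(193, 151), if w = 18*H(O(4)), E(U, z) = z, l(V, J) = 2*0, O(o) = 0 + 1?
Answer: 4061/6 ≈ 676.83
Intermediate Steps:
O(o) = 1
l(V, J) = 0
r(B, h) = -h/6
H(C) = 42 - 3*C (H(C) = 21 - 3*(-7 + C) = 21 + (21 - 3*C) = 42 - 3*C)
w = 702 (w = 18*(42 - 3*1) = 18*(42 - 3) = 18*39 = 702)
w + r(193, 151) = 702 - 1/6*151 = 702 - 151/6 = 4061/6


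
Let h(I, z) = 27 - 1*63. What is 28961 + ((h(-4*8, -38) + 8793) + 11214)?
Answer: 48932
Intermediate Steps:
h(I, z) = -36 (h(I, z) = 27 - 63 = -36)
28961 + ((h(-4*8, -38) + 8793) + 11214) = 28961 + ((-36 + 8793) + 11214) = 28961 + (8757 + 11214) = 28961 + 19971 = 48932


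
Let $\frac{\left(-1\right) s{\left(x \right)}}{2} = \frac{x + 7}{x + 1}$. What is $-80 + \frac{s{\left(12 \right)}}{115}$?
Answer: $- \frac{119638}{1495} \approx -80.025$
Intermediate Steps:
$s{\left(x \right)} = - \frac{2 \left(7 + x\right)}{1 + x}$ ($s{\left(x \right)} = - 2 \frac{x + 7}{x + 1} = - 2 \frac{7 + x}{1 + x} = - \frac{2 \left(7 + x\right)}{1 + x}$)
$-80 + \frac{s{\left(12 \right)}}{115} = -80 + \frac{2 \frac{1}{1 + 12} \left(-7 - 12\right)}{115} = -80 + \frac{2 \left(-7 - 12\right)}{13} \cdot \frac{1}{115} = -80 + 2 \cdot \frac{1}{13} \left(-19\right) \frac{1}{115} = -80 - \frac{38}{1495} = - \frac{119638}{1495}$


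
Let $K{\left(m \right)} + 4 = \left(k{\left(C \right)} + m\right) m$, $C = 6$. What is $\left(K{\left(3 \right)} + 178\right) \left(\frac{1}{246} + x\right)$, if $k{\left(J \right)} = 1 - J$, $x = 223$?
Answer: $\frac{1536052}{41} \approx 37465.0$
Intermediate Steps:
$K{\left(m \right)} = -4 + m \left(-5 + m\right)$ ($K{\left(m \right)} = -4 + \left(\left(1 - 6\right) + m\right) m = -4 + \left(-5 + m\right) m = -4 + m \left(-5 + m\right)$)
$\left(K{\left(3 \right)} + 178\right) \left(\frac{1}{246} + x\right) = \left(\left(-4 + 3^{2} - 15\right) + 178\right) \left(\frac{1}{246} + 223\right) = \left(\left(-4 + 9 - 15\right) + 178\right) \left(\frac{1}{246} + 223\right) = \left(-10 + 178\right) \frac{54859}{246} = 168 \cdot \frac{54859}{246} = \frac{1536052}{41}$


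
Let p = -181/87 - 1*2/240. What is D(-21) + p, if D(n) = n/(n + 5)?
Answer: -1801/2320 ≈ -0.77629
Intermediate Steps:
D(n) = n/(5 + n)
p = -2423/1160 (p = -181*1/87 - 2*1/240 = -181/87 - 1/120 = -2423/1160 ≈ -2.0888)
D(-21) + p = -21/(5 - 21) - 2423/1160 = -21/(-16) - 2423/1160 = -21*(-1/16) - 2423/1160 = 21/16 - 2423/1160 = -1801/2320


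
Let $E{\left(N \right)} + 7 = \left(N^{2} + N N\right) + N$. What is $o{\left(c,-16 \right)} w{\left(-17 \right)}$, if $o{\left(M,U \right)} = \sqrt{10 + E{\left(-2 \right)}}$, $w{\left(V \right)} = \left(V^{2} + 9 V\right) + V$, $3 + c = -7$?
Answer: $357$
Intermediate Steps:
$c = -10$ ($c = -3 - 7 = -10$)
$E{\left(N \right)} = -7 + N + 2 N^{2}$ ($E{\left(N \right)} = -7 + \left(\left(N^{2} + N N\right) + N\right) = -7 + \left(\left(N^{2} + N^{2}\right) + N\right) = -7 + \left(2 N^{2} + N\right) = -7 + \left(N + 2 N^{2}\right) = -7 + N + 2 N^{2}$)
$w{\left(V \right)} = V^{2} + 10 V$
$o{\left(M,U \right)} = 3$ ($o{\left(M,U \right)} = \sqrt{10 - \left(9 - 8\right)} = \sqrt{10 - 1} = \sqrt{9} = 3$)
$o{\left(c,-16 \right)} w{\left(-17 \right)} = 3 \left(- 17 \left(10 - 17\right)\right) = 3 \left(\left(-17\right) \left(-7\right)\right) = 3 \cdot 119 = 357$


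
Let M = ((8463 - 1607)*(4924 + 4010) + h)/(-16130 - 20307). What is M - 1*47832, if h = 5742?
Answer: -1804111830/36437 ≈ -49513.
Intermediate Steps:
M = -61257246/36437 (M = ((8463 - 1607)*(4924 + 4010) + 5742)/(-16130 - 20307) = (6856*8934 + 5742)/(-36437) = (61251504 + 5742)*(-1/36437) = 61257246*(-1/36437) = -61257246/36437 ≈ -1681.2)
M - 1*47832 = -61257246/36437 - 1*47832 = -61257246/36437 - 47832 = -1804111830/36437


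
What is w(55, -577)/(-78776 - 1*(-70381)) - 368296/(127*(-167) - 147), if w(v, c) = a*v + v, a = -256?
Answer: 8924639/471799 ≈ 18.916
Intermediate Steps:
w(v, c) = -255*v (w(v, c) = -256*v + v = -255*v)
w(55, -577)/(-78776 - 1*(-70381)) - 368296/(127*(-167) - 147) = (-255*55)/(-78776 - 1*(-70381)) - 368296/(127*(-167) - 147) = -14025/(-78776 + 70381) - 368296/(-21209 - 147) = -14025/(-8395) - 368296/(-21356) = -14025*(-1/8395) - 368296*(-1/21356) = 2805/1679 + 4846/281 = 8924639/471799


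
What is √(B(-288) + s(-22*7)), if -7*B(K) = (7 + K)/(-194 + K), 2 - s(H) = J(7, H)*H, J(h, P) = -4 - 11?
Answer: I*√26274933902/3374 ≈ 48.043*I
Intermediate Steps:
J(h, P) = -15
s(H) = 2 + 15*H (s(H) = 2 - (-15)*H = 2 + 15*H)
B(K) = -(7 + K)/(7*(-194 + K))
√(B(-288) + s(-22*7)) = √((-7 - 1*(-288))/(7*(-194 - 288)) + (2 + 15*(-22*7))) = √((⅐)*(-7 + 288)/(-482) + (2 + 15*(-154))) = √((⅐)*(-1/482)*281 + (2 - 2310)) = √(-281/3374 - 2308) = √(-7787473/3374) = I*√26274933902/3374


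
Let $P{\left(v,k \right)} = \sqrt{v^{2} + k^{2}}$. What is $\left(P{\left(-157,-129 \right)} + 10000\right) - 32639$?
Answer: $-22639 + \sqrt{41290} \approx -22436.0$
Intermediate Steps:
$P{\left(v,k \right)} = \sqrt{k^{2} + v^{2}}$
$\left(P{\left(-157,-129 \right)} + 10000\right) - 32639 = \left(\sqrt{\left(-129\right)^{2} + \left(-157\right)^{2}} + 10000\right) - 32639 = \left(\sqrt{16641 + 24649} + 10000\right) - 32639 = \left(\sqrt{41290} + 10000\right) - 32639 = \left(10000 + \sqrt{41290}\right) - 32639 = -22639 + \sqrt{41290}$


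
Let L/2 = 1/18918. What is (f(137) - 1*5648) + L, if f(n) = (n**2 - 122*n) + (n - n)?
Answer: -33986186/9459 ≈ -3593.0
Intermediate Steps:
f(n) = n**2 - 122*n (f(n) = (n**2 - 122*n) + 0 = n**2 - 122*n)
L = 1/9459 (L = 2/18918 = 2*(1/18918) = 1/9459 ≈ 0.00010572)
(f(137) - 1*5648) + L = (137*(-122 + 137) - 1*5648) + 1/9459 = (137*15 - 5648) + 1/9459 = (2055 - 5648) + 1/9459 = -3593 + 1/9459 = -33986186/9459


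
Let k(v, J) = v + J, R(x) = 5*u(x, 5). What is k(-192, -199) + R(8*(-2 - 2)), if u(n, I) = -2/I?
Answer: -393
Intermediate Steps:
R(x) = -2 (R(x) = 5*(-2/5) = 5*(-2*⅕) = 5*(-⅖) = -2)
k(v, J) = J + v
k(-192, -199) + R(8*(-2 - 2)) = (-199 - 192) - 2 = -391 - 2 = -393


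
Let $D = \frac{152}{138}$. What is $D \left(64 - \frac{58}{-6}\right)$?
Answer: $\frac{16796}{207} \approx 81.14$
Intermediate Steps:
$D = \frac{76}{69}$ ($D = 152 \cdot \frac{1}{138} = \frac{76}{69} \approx 1.1014$)
$D \left(64 - \frac{58}{-6}\right) = \frac{76 \left(64 - \frac{58}{-6}\right)}{69} = \frac{76 \left(64 - - \frac{29}{3}\right)}{69} = \frac{76 \left(64 + \frac{29}{3}\right)}{69} = \frac{76}{69} \cdot \frac{221}{3} = \frac{16796}{207}$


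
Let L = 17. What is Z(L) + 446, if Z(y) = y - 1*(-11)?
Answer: 474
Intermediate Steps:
Z(y) = 11 + y (Z(y) = y + 11 = 11 + y)
Z(L) + 446 = (11 + 17) + 446 = 28 + 446 = 474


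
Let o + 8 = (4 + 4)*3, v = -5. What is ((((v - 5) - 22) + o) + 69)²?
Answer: 2809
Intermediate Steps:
o = 16 (o = -8 + (4 + 4)*3 = -8 + 8*3 = -8 + 24 = 16)
((((v - 5) - 22) + o) + 69)² = ((((-5 - 5) - 22) + 16) + 69)² = (((-10 - 22) + 16) + 69)² = ((-32 + 16) + 69)² = (-16 + 69)² = 53² = 2809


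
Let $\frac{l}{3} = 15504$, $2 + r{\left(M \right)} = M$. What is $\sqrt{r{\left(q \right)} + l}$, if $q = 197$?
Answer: $\sqrt{46707} \approx 216.12$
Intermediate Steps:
$r{\left(M \right)} = -2 + M$
$l = 46512$ ($l = 3 \cdot 15504 = 46512$)
$\sqrt{r{\left(q \right)} + l} = \sqrt{\left(-2 + 197\right) + 46512} = \sqrt{195 + 46512} = \sqrt{46707}$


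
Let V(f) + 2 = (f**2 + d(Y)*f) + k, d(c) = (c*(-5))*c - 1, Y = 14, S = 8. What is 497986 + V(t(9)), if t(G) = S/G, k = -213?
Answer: 40248883/81 ≈ 4.9690e+5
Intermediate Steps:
d(c) = -1 - 5*c**2 (d(c) = (-5*c)*c - 1 = -5*c**2 - 1 = -1 - 5*c**2)
t(G) = 8/G
V(f) = -215 + f**2 - 981*f (V(f) = -2 + ((f**2 + (-1 - 5*14**2)*f) - 213) = -2 + ((f**2 + (-1 - 5*196)*f) - 213) = -2 + ((f**2 + (-1 - 980)*f) - 213) = -2 + ((f**2 - 981*f) - 213) = -2 + (-213 + f**2 - 981*f) = -215 + f**2 - 981*f)
497986 + V(t(9)) = 497986 + (-215 + (8/9)**2 - 7848/9) = 497986 + (-215 + (8*(1/9))**2 - 7848/9) = 497986 + (-215 + (8/9)**2 - 981*8/9) = 497986 + (-215 + 64/81 - 872) = 497986 - 87983/81 = 40248883/81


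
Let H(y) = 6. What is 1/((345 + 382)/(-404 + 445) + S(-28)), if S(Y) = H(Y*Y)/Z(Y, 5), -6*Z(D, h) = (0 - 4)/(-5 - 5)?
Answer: -41/2963 ≈ -0.013837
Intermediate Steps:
Z(D, h) = -1/15 (Z(D, h) = -(0 - 4)/(6*(-5 - 5)) = -(-2)/(3*(-10)) = -(-2)*(-1)/(3*10) = -⅙*⅖ = -1/15)
S(Y) = -90 (S(Y) = 6/(-1/15) = 6*(-15) = -90)
1/((345 + 382)/(-404 + 445) + S(-28)) = 1/((345 + 382)/(-404 + 445) - 90) = 1/(727/41 - 90) = 1/(-2963/41) = -41/2963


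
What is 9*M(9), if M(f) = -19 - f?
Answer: -252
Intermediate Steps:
9*M(9) = 9*(-19 - 1*9) = 9*(-19 - 9) = 9*(-28) = -252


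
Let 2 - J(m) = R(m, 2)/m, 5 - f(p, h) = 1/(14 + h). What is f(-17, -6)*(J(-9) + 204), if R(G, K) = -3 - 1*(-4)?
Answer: 24115/24 ≈ 1004.8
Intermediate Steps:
R(G, K) = 1 (R(G, K) = -3 + 4 = 1)
f(p, h) = 5 - 1/(14 + h)
J(m) = 2 - 1/m
f(-17, -6)*(J(-9) + 204) = ((69 + 5*(-6))/(14 - 6))*((2 - 1/(-9)) + 204) = ((69 - 30)/8)*((2 - 1*(-⅑)) + 204) = ((⅛)*39)*((2 + ⅑) + 204) = 39*(19/9 + 204)/8 = (39/8)*(1855/9) = 24115/24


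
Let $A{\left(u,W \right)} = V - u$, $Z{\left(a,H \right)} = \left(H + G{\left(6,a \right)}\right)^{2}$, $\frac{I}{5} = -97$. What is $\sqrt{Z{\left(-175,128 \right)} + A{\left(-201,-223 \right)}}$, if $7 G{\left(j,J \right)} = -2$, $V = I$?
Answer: $\frac{2 \sqrt{196330}}{7} \approx 126.6$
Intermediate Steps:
$I = -485$ ($I = 5 \left(-97\right) = -485$)
$V = -485$
$G{\left(j,J \right)} = - \frac{2}{7}$ ($G{\left(j,J \right)} = \frac{1}{7} \left(-2\right) = - \frac{2}{7}$)
$Z{\left(a,H \right)} = \left(- \frac{2}{7} + H\right)^{2}$ ($Z{\left(a,H \right)} = \left(H - \frac{2}{7}\right)^{2} = \left(- \frac{2}{7} + H\right)^{2}$)
$A{\left(u,W \right)} = -485 - u$
$\sqrt{Z{\left(-175,128 \right)} + A{\left(-201,-223 \right)}} = \sqrt{\frac{\left(-2 + 7 \cdot 128\right)^{2}}{49} - 284} = \sqrt{\frac{\left(-2 + 896\right)^{2}}{49} + \left(-485 + 201\right)} = \sqrt{\frac{894^{2}}{49} - 284} = \sqrt{\frac{1}{49} \cdot 799236 - 284} = \sqrt{\frac{799236}{49} - 284} = \sqrt{\frac{785320}{49}} = \frac{2 \sqrt{196330}}{7}$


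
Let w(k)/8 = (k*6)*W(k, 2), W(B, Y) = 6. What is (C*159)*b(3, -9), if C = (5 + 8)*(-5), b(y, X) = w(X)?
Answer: 26788320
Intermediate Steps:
w(k) = 288*k (w(k) = 8*((k*6)*6) = 8*((6*k)*6) = 8*(36*k) = 288*k)
b(y, X) = 288*X
C = -65 (C = 13*(-5) = -65)
(C*159)*b(3, -9) = (-65*159)*(288*(-9)) = -10335*(-2592) = 26788320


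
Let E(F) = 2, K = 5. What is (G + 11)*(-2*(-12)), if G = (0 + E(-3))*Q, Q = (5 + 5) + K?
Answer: 984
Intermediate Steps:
Q = 15 (Q = (5 + 5) + 5 = 10 + 5 = 15)
G = 30 (G = (0 + 2)*15 = 2*15 = 30)
(G + 11)*(-2*(-12)) = (30 + 11)*(-2*(-12)) = 41*24 = 984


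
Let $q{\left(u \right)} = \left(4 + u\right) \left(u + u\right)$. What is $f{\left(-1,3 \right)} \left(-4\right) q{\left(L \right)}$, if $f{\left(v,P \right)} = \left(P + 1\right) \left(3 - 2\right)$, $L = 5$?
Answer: $-1440$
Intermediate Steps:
$f{\left(v,P \right)} = 1 + P$ ($f{\left(v,P \right)} = \left(1 + P\right) 1 = 1 + P$)
$q{\left(u \right)} = 2 u \left(4 + u\right)$ ($q{\left(u \right)} = \left(4 + u\right) 2 u = 2 u \left(4 + u\right)$)
$f{\left(-1,3 \right)} \left(-4\right) q{\left(L \right)} = \left(1 + 3\right) \left(-4\right) 2 \cdot 5 \left(4 + 5\right) = 4 \left(-4\right) 2 \cdot 5 \cdot 9 = \left(-16\right) 90 = -1440$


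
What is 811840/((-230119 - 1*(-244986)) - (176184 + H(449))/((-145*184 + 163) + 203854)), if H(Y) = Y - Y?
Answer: 28793854016/527258599 ≈ 54.610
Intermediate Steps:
H(Y) = 0
811840/((-230119 - 1*(-244986)) - (176184 + H(449))/((-145*184 + 163) + 203854)) = 811840/((-230119 - 1*(-244986)) - (176184 + 0)/((-145*184 + 163) + 203854)) = 811840/((-230119 + 244986) - 176184/((-26680 + 163) + 203854)) = 811840/(14867 - 176184/(-26517 + 203854)) = 811840/(14867 - 176184/177337) = 811840/(2636292995/177337) = 811840*(177337/2636292995) = 28793854016/527258599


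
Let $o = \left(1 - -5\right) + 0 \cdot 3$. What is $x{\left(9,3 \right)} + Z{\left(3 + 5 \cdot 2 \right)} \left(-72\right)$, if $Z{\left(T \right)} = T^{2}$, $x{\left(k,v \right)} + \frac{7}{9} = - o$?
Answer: $- \frac{109573}{9} \approx -12175.0$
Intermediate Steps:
$o = 6$ ($o = \left(1 + 5\right) + 0 = 6 + 0 = 6$)
$x{\left(k,v \right)} = - \frac{61}{9}$ ($x{\left(k,v \right)} = - \frac{7}{9} - 6 = - \frac{61}{9}$)
$x{\left(9,3 \right)} + Z{\left(3 + 5 \cdot 2 \right)} \left(-72\right) = - \frac{61}{9} + \left(3 + 5 \cdot 2\right)^{2} \left(-72\right) = - \frac{61}{9} + \left(3 + 10\right)^{2} \left(-72\right) = - \frac{61}{9} + 13^{2} \left(-72\right) = - \frac{61}{9} + 169 \left(-72\right) = - \frac{61}{9} - 12168 = - \frac{109573}{9}$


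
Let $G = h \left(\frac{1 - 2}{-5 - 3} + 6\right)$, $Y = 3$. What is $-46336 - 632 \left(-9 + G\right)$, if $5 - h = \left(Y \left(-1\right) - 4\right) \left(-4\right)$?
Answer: $48385$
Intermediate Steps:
$h = -23$ ($h = 5 - \left(3 \left(-1\right) - 4\right) \left(-4\right) = 5 - \left(-3 - 4\right) \left(-4\right) = 5 - \left(-7\right) \left(-4\right) = 5 - 28 = -23$)
$G = - \frac{1127}{8}$ ($G = - 23 \left(\frac{1 - 2}{-5 - 3} + 6\right) = - 23 \left(- \frac{1}{-8} + 6\right) = - 23 \left(\left(-1\right) \left(- \frac{1}{8}\right) + 6\right) = - 23 \left(\frac{1}{8} + 6\right) = \left(-23\right) \frac{49}{8} = - \frac{1127}{8} \approx -140.88$)
$-46336 - 632 \left(-9 + G\right) = -46336 - 632 \left(-9 - \frac{1127}{8}\right) = -46336 - 632 \left(- \frac{1199}{8}\right) = -46336 - -94721 = -46336 + 94721 = 48385$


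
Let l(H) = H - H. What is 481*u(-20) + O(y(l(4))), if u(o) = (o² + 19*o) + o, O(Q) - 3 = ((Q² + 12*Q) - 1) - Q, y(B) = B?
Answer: 2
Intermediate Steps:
l(H) = 0
O(Q) = 2 + Q² + 11*Q (O(Q) = 3 + (((Q² + 12*Q) - 1) - Q) = 3 + ((-1 + Q² + 12*Q) - Q) = 3 + (-1 + Q² + 11*Q) = 2 + Q² + 11*Q)
u(o) = o² + 20*o
481*u(-20) + O(y(l(4))) = 481*(-20*(20 - 20)) + (2 + 0² + 11*0) = 481*(-20*0) + (2 + 0 + 0) = 481*0 + 2 = 0 + 2 = 2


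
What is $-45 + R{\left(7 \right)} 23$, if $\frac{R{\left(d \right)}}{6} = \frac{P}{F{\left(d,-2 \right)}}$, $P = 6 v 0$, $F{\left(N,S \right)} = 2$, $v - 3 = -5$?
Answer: $-45$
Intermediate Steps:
$v = -2$ ($v = 3 - 5 = -2$)
$P = 0$ ($P = 6 \left(-2\right) 0 = \left(-12\right) 0 = 0$)
$R{\left(d \right)} = 0$ ($R{\left(d \right)} = 6 \cdot \frac{0}{2} = 6 \cdot 0 \cdot \frac{1}{2} = 6 \cdot 0 = 0$)
$-45 + R{\left(7 \right)} 23 = -45 + 0 \cdot 23 = -45 + 0 = -45$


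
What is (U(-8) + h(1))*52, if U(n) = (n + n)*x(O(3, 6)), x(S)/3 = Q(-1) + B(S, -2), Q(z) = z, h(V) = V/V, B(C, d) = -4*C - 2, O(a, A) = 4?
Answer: 47476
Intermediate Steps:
B(C, d) = -2 - 4*C
h(V) = 1
x(S) = -9 - 12*S (x(S) = 3*(-1 + (-2 - 4*S)) = 3*(-3 - 4*S) = -9 - 12*S)
U(n) = -114*n (U(n) = (n + n)*(-9 - 12*4) = (2*n)*(-9 - 48) = (2*n)*(-57) = -114*n)
(U(-8) + h(1))*52 = (-114*(-8) + 1)*52 = (912 + 1)*52 = 913*52 = 47476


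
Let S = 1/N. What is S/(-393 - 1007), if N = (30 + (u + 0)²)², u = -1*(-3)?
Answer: -1/2129400 ≈ -4.6962e-7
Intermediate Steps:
u = 3
N = 1521 (N = (30 + (3 + 0)²)² = (30 + 3²)² = (30 + 9)² = 39² = 1521)
S = 1/1521 ≈ 0.00065746
S/(-393 - 1007) = (1/1521)/(-393 - 1007) = (1/1521)/(-1400) = -1/1400*1/1521 = -1/2129400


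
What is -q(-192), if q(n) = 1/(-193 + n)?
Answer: 1/385 ≈ 0.0025974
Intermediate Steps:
-q(-192) = -1/(-193 - 192) = -1/(-385) = -1*(-1/385) = 1/385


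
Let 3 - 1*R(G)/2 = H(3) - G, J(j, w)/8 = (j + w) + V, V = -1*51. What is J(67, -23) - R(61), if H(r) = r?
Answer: -178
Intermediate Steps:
V = -51
J(j, w) = -408 + 8*j + 8*w (J(j, w) = 8*((j + w) - 51) = 8*(-51 + j + w) = -408 + 8*j + 8*w)
R(G) = 2*G (R(G) = 6 - 2*(3 - G) = 6 + (-6 + 2*G) = 2*G)
J(67, -23) - R(61) = (-408 + 8*67 + 8*(-23)) - 2*61 = (-408 + 536 - 184) - 1*122 = -56 - 122 = -178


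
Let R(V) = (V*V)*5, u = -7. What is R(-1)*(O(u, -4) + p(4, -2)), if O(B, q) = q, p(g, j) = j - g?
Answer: -50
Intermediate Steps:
R(V) = 5*V² (R(V) = V²*5 = 5*V²)
R(-1)*(O(u, -4) + p(4, -2)) = (5*(-1)²)*(-4 + (-2 - 1*4)) = (5*1)*(-4 + (-2 - 4)) = 5*(-4 - 6) = 5*(-10) = -50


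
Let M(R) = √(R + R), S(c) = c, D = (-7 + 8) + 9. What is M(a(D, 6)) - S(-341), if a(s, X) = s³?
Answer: 341 + 20*√5 ≈ 385.72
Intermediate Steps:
D = 10 (D = 1 + 9 = 10)
M(R) = √2*√R (M(R) = √(2*R) = √2*√R)
M(a(D, 6)) - S(-341) = √2*√(10³) - 1*(-341) = √2*√1000 + 341 = √2*(10*√10) + 341 = 20*√5 + 341 = 341 + 20*√5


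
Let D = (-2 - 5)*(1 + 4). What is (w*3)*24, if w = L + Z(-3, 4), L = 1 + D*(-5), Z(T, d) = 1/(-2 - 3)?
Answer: 63288/5 ≈ 12658.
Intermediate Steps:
Z(T, d) = -⅕ (Z(T, d) = 1/(-5) = -⅕)
D = -35 (D = -7*5 = -35)
L = 176 (L = 1 - 35*(-5) = 1 + 175 = 176)
w = 879/5 (w = 176 - ⅕ = 879/5 ≈ 175.80)
(w*3)*24 = ((879/5)*3)*24 = (2637/5)*24 = 63288/5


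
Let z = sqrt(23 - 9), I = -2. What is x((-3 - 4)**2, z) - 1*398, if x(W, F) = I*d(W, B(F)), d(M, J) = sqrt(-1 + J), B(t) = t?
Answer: -398 - 2*sqrt(-1 + sqrt(14)) ≈ -401.31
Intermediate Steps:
z = sqrt(14) ≈ 3.7417
x(W, F) = -2*sqrt(-1 + F)
x((-3 - 4)**2, z) - 1*398 = -2*sqrt(-1 + sqrt(14)) - 1*398 = -2*sqrt(-1 + sqrt(14)) - 398 = -398 - 2*sqrt(-1 + sqrt(14))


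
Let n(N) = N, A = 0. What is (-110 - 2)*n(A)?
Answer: 0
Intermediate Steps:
(-110 - 2)*n(A) = (-110 - 2)*0 = -112*0 = 0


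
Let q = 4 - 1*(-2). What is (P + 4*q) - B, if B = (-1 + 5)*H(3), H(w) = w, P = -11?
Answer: 1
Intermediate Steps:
q = 6 (q = 4 + 2 = 6)
B = 12 (B = (-1 + 5)*3 = 4*3 = 12)
(P + 4*q) - B = (-11 + 4*6) - 1*12 = (-11 + 24) - 12 = 13 - 12 = 1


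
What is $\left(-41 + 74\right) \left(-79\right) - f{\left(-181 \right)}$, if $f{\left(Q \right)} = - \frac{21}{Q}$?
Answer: $- \frac{471888}{181} \approx -2607.1$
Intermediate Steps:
$\left(-41 + 74\right) \left(-79\right) - f{\left(-181 \right)} = \left(-41 + 74\right) \left(-79\right) - - \frac{21}{-181} = 33 \left(-79\right) - \left(-21\right) \left(- \frac{1}{181}\right) = -2607 - \frac{21}{181} = - \frac{471888}{181}$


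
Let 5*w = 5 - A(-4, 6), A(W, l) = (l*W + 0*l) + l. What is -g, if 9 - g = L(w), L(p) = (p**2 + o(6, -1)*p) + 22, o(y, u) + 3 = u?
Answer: 394/25 ≈ 15.760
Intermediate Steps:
o(y, u) = -3 + u
A(W, l) = l + W*l (A(W, l) = (W*l + 0) + l = W*l + l = l + W*l)
w = 23/5 (w = (5 - 6*(1 - 4))/5 = (5 - 6*(-3))/5 = (5 - 1*(-18))/5 = (5 + 18)/5 = (1/5)*23 = 23/5 ≈ 4.6000)
L(p) = 22 + p**2 - 4*p (L(p) = (p**2 + (-3 - 1)*p) + 22 = (p**2 - 4*p) + 22 = 22 + p**2 - 4*p)
g = -394/25 (g = 9 - (22 + (23/5)**2 - 4*23/5) = 9 - (22 + 529/25 - 92/5) = 9 - 1*619/25 = 9 - 619/25 = -394/25 ≈ -15.760)
-g = -1*(-394/25) = 394/25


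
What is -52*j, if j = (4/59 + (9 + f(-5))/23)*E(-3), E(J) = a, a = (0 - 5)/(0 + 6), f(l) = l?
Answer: 42640/4071 ≈ 10.474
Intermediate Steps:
a = -⅚ (a = -5/6 = -5*⅙ = -⅚ ≈ -0.83333)
E(J) = -⅚
j = -820/4071 (j = (4/59 + (9 - 5)/23)*(-⅚) = (4*(1/59) + 4*(1/23))*(-⅚) = (4/59 + 4/23)*(-⅚) = (328/1357)*(-⅚) = -820/4071 ≈ -0.20142)
-52*j = -52*(-820)/4071 = -1*(-42640/4071) = 42640/4071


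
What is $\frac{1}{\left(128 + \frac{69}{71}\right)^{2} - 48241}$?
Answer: $- \frac{5041}{159332232} \approx -3.1638 \cdot 10^{-5}$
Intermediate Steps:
$\frac{1}{\left(128 + \frac{69}{71}\right)^{2} - 48241} = \frac{1}{\left(\frac{9157}{71}\right)^{2} - 48241} = \frac{1}{\frac{83850649}{5041} - 48241} = \frac{1}{- \frac{159332232}{5041}} = - \frac{5041}{159332232}$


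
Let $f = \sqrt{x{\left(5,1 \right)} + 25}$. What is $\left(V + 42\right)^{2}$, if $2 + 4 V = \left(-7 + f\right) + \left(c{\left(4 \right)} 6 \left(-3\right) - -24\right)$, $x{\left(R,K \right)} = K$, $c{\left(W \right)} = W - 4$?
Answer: $\frac{\left(183 + \sqrt{26}\right)^{2}}{16} \approx 2211.3$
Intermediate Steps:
$c{\left(W \right)} = -4 + W$ ($c{\left(W \right)} = W - 4 = -4 + W$)
$f = \sqrt{26}$ ($f = \sqrt{1 + 25} = \sqrt{26} \approx 5.099$)
$V = \frac{15}{4} + \frac{\sqrt{26}}{4}$ ($V = - \frac{1}{2} + \frac{\left(-7 + \sqrt{26}\right) + \left(\left(-4 + 4\right) 6 \left(-3\right) - -24\right)}{4} = - \frac{1}{2} + \frac{\left(-7 + \sqrt{26}\right) + \left(0 \cdot 6 \left(-3\right) + 24\right)}{4} = - \frac{1}{2} + \frac{\left(-7 + \sqrt{26}\right) + \left(0 \left(-3\right) + 24\right)}{4} = - \frac{1}{2} + \frac{\left(-7 + \sqrt{26}\right) + \left(0 + 24\right)}{4} = - \frac{1}{2} + \frac{\left(-7 + \sqrt{26}\right) + 24}{4} = - \frac{1}{2} + \frac{17 + \sqrt{26}}{4} = - \frac{1}{2} + \left(\frac{17}{4} + \frac{\sqrt{26}}{4}\right) = \frac{15}{4} + \frac{\sqrt{26}}{4} \approx 5.0248$)
$\left(V + 42\right)^{2} = \left(\left(\frac{15}{4} + \frac{\sqrt{26}}{4}\right) + 42\right)^{2} = \left(\frac{183}{4} + \frac{\sqrt{26}}{4}\right)^{2}$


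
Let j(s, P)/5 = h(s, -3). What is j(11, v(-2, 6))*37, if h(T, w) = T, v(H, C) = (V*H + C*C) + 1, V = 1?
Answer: 2035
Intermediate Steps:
v(H, C) = 1 + H + C**2 (v(H, C) = (1*H + C*C) + 1 = (H + C**2) + 1 = 1 + H + C**2)
j(s, P) = 5*s
j(11, v(-2, 6))*37 = (5*11)*37 = 55*37 = 2035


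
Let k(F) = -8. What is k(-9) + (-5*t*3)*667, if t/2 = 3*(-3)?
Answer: 180082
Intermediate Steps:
t = -18 (t = 2*(3*(-3)) = 2*(-9) = -18)
k(-9) + (-5*t*3)*667 = -8 + (-5*(-18)*3)*667 = -8 + (90*3)*667 = -8 + 270*667 = -8 + 180090 = 180082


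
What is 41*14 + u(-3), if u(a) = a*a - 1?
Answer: 582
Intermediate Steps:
u(a) = -1 + a² (u(a) = a² - 1 = -1 + a²)
41*14 + u(-3) = 41*14 + (-1 + (-3)²) = 574 + (-1 + 9) = 574 + 8 = 582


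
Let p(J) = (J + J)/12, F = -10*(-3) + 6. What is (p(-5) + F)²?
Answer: 44521/36 ≈ 1236.7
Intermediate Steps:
F = 36 (F = 30 + 6 = 36)
p(J) = J/6 (p(J) = (2*J)*(1/12) = J/6)
(p(-5) + F)² = ((⅙)*(-5) + 36)² = (-⅚ + 36)² = (211/6)² = 44521/36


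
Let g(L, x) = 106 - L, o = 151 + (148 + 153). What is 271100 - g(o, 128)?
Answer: 271446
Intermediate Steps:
o = 452 (o = 151 + 301 = 452)
271100 - g(o, 128) = 271100 - (106 - 1*452) = 271100 - (106 - 452) = 271100 - 1*(-346) = 271100 + 346 = 271446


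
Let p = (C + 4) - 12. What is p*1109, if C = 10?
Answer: 2218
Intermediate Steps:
p = 2 (p = (10 + 4) - 12 = 14 - 12 = 2)
p*1109 = 2*1109 = 2218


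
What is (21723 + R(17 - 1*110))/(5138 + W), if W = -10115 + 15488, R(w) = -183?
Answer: 21540/10511 ≈ 2.0493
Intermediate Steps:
W = 5373
(21723 + R(17 - 1*110))/(5138 + W) = (21723 - 183)/(5138 + 5373) = 21540/10511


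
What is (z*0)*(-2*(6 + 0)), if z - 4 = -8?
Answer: 0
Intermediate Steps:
z = -4 (z = 4 - 8 = -4)
(z*0)*(-2*(6 + 0)) = (-4*0)*(-2*(6 + 0)) = 0*(-2*6) = 0*(-12) = 0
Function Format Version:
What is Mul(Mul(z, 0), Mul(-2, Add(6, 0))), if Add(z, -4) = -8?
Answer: 0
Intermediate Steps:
z = -4 (z = Add(4, -8) = -4)
Mul(Mul(z, 0), Mul(-2, Add(6, 0))) = Mul(Mul(-4, 0), Mul(-2, Add(6, 0))) = Mul(0, Mul(-2, 6)) = Mul(0, -12) = 0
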